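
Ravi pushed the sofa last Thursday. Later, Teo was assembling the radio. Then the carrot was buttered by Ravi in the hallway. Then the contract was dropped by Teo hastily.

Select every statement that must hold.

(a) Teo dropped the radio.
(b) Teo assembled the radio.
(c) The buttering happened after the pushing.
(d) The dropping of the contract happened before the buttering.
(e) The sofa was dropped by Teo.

(a) Not entailed — Teo dropped the contract, not the radio; the radio belongs to the assembling event.
(b) Not entailed — 'was assembling' is progressive on an accomplishment; it does not entail the completed 'assembled'.
(c) Entailed — the narrative places the pushing before the buttering.
(d) Not entailed — the narrative places the buttering before the dropping, not after.
(e) Not entailed — Teo dropped the contract, not the sofa; the sofa belongs to the pushing event.

(c)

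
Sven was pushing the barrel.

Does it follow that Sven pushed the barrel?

'push' is atelic; if Sven was pushing the barrel, then Sven pushed the barrel (for some time).

yes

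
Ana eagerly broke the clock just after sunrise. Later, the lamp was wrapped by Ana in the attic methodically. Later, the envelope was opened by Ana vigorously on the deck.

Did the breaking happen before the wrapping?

yes

The narrative orders the breaking before the wrapping.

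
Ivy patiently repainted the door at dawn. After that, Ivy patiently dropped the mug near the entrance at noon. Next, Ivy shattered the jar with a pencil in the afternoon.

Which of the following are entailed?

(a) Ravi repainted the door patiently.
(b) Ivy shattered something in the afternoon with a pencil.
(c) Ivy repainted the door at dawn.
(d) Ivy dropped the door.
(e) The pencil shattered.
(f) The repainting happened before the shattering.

(b), (c), (f)

(a) Not entailed — the passage has Ivy repainting the door, not Ravi.
(b) Entailed — every conjunct here is already in the original shattering event.
(c) Entailed — the original entails any weakening of itself; this just drops 'patiently'.
(d) Not entailed — Ivy dropped the mug, not the door; the door belongs to the repainting event.
(e) Not entailed — the jar is what shattered, not the pencil.
(f) Entailed — the narrative places the repainting before the shattering.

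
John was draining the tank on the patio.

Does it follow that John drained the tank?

no

'was draining' is progressive; for an accomplishment like 'drain the tank', it doesn't entail completion.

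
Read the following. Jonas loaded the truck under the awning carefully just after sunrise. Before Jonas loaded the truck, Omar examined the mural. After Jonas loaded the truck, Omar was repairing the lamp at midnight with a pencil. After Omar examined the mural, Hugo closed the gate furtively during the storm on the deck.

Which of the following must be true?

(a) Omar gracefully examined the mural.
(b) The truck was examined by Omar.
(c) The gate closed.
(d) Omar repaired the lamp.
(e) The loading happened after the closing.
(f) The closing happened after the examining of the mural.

(c), (f)

(a) Not entailed — 'gracefully' adds information not in the original event.
(b) Not entailed — Omar examined the mural, not the truck; the truck belongs to the loading event.
(c) Entailed — 'Hugo closed the gate' is causative; it entails the inchoative 'the gate closed'.
(d) Not entailed — 'was repairing' is progressive on an accomplishment; it does not entail the completed 'repaired'.
(e) Not entailed — the narrative doesn't order the closing relative to the loading.
(f) Entailed — the narrative places the examining before the closing.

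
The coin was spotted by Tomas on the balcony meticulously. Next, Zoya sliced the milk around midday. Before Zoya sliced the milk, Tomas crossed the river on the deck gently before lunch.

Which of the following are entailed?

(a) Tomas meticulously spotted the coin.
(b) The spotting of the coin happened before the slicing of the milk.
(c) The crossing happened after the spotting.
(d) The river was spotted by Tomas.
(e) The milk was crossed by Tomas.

(a) Entailed — dropping 'on the balcony' leaves a sub-description the original still satisfies.
(b) Entailed — the narrative places the spotting before the slicing.
(c) Not entailed — the narrative doesn't order the spotting relative to the crossing.
(d) Not entailed — Tomas spotted the coin, not the river; the river belongs to the crossing event.
(e) Not entailed — Tomas crossed the river, not the milk; the milk belongs to the slicing event.

(a), (b)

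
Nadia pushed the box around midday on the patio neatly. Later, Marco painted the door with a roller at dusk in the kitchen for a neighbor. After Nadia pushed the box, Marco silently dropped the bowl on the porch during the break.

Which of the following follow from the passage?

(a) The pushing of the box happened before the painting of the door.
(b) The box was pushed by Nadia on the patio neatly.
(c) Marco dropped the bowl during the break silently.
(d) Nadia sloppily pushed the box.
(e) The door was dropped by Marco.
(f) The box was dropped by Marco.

(a), (b), (c)

(a) Entailed — the narrative places the pushing before the painting.
(b) Entailed — this follows by dropping conjuncts from the pushing event's description.
(c) Entailed — this follows by dropping conjuncts from the dropping event's description.
(d) Not entailed — 'sloppily' adds a manner not in (and inconsistent with) the original.
(e) Not entailed — Marco dropped the bowl, not the door; the door belongs to the painting event.
(f) Not entailed — Marco dropped the bowl, not the box; the box belongs to the pushing event.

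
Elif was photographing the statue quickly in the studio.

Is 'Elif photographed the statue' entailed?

'was photographing' is progressive; for an accomplishment like 'photograph the statue', it doesn't entail completion.

no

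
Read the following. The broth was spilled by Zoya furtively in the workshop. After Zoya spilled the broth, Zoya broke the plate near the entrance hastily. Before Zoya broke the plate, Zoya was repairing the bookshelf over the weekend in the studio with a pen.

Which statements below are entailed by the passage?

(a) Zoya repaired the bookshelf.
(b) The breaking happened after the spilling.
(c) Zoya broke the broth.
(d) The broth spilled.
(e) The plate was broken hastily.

(a) Not entailed — 'was repairing' is progressive on an accomplishment; it does not entail the completed 'repaired'.
(b) Entailed — the narrative places the spilling before the breaking.
(c) Not entailed — Zoya broke the plate, not the broth; the broth belongs to the spilling event.
(d) Entailed — 'Zoya spilled the broth' is causative; it entails the inchoative 'the broth spilled'.
(e) Entailed — this follows by dropping conjuncts from the breaking event's description.

(b), (d), (e)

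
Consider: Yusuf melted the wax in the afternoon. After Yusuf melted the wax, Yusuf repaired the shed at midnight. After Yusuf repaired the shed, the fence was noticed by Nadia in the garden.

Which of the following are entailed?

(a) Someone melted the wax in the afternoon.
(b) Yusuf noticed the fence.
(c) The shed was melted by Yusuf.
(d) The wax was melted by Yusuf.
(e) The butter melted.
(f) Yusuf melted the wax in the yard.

(a) Entailed — the original entails any weakening of itself; this just generalizes the agent.
(b) Not entailed — the passage has Nadia noticing the fence, not Yusuf.
(c) Not entailed — Yusuf melted the wax, not the shed; the shed belongs to the repairing event.
(d) Entailed — the original entails any weakening of itself; this just drops 'in the afternoon'.
(e) Not entailed — the wax is what melted, not the butter.
(f) Not entailed — 'in the yard' adds information not in the original event.

(a), (d)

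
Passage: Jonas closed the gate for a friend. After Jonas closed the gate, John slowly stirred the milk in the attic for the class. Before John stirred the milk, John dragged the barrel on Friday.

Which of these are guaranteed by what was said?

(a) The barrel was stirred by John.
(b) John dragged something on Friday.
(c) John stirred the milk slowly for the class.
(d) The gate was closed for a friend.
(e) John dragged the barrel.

(a) Not entailed — John stirred the milk, not the barrel; the barrel belongs to the dragging event.
(b) Entailed — generalizing the patient leaves a sub-description the original still satisfies.
(c) Entailed — this follows by dropping conjuncts from the stirring event's description.
(d) Entailed — generalizing the agent leaves a sub-description the original still satisfies.
(e) Entailed — this follows by dropping conjuncts from the dragging event's description.

(b), (c), (d), (e)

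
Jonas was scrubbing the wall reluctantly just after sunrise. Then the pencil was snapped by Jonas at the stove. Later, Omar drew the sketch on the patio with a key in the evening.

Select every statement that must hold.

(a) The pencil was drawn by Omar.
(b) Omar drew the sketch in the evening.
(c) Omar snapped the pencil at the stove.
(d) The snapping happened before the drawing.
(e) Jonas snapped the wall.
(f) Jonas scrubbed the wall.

(a) Not entailed — Omar drew the sketch, not the pencil; the pencil belongs to the snapping event.
(b) Entailed — this follows by dropping conjuncts from the drawing event's description.
(c) Not entailed — the passage has Jonas snapping the pencil, not Omar.
(d) Entailed — the narrative places the snapping before the drawing.
(e) Not entailed — Jonas snapped the pencil, not the wall; the wall belongs to the scrubbing event.
(f) Entailed — 'scrub' is an activity; 'was scrubbing' entails that some scrubbing happened, so 'scrubbed' holds.

(b), (d), (f)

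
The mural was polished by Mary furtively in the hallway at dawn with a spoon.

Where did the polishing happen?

in the hallway

'in the hallway' marks the location of the polishing event.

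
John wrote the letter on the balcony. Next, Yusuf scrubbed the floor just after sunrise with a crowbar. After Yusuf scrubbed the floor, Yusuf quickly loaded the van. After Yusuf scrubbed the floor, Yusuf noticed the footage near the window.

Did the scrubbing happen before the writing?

no

The narrative orders the writing before the scrubbing.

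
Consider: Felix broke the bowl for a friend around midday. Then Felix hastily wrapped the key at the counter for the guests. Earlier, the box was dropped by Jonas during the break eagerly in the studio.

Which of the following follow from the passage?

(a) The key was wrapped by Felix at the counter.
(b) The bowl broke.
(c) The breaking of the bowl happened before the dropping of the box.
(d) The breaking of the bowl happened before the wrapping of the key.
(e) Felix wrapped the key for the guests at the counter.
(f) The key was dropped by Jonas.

(a), (b), (d), (e)

(a) Entailed — this follows by dropping conjuncts from the wrapping event's description.
(b) Entailed — 'Felix broke the bowl' is causative; it entails the inchoative 'the bowl broke'.
(c) Not entailed — the narrative doesn't order the breaking relative to the dropping.
(d) Entailed — the narrative places the breaking before the wrapping.
(e) Entailed — every conjunct here is already in the original wrapping event.
(f) Not entailed — Jonas dropped the box, not the key; the key belongs to the wrapping event.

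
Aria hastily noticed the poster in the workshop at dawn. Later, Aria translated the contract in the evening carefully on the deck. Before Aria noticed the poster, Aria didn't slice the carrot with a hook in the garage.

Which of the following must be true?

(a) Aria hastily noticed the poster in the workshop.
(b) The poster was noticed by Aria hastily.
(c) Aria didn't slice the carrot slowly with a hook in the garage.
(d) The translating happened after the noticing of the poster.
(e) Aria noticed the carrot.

(a), (b), (c), (d)

(a) Entailed — dropping 'at dawn' leaves a sub-description the original still satisfies.
(b) Entailed — dropping 'at dawn', 'in the workshop' leaves a sub-description the original still satisfies.
(c) Entailed — under negation, adding a further restriction is entailed: if no such slicing event occurred, none occurred slowly either.
(d) Entailed — the narrative places the noticing before the translating.
(e) Not entailed — Aria noticed the poster, not the carrot; the carrot belongs to the slicing event.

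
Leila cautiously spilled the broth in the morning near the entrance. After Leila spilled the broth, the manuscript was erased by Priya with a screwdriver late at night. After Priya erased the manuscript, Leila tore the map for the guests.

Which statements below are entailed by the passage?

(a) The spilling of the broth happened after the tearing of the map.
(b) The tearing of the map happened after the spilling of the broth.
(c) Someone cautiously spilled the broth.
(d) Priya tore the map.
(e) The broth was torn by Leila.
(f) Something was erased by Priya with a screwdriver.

(b), (c), (f)

(a) Not entailed — the narrative places the spilling before the tearing, not after.
(b) Entailed — the narrative places the spilling before the tearing.
(c) Entailed — this follows by dropping conjuncts from the spilling event's description.
(d) Not entailed — the passage has Leila tearing the map, not Priya.
(e) Not entailed — Leila tore the map, not the broth; the broth belongs to the spilling event.
(f) Entailed — this follows by dropping conjuncts from the erasing event's description.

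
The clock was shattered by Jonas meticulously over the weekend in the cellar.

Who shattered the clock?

Jonas

'Jonas' marks the agent of the shattering event.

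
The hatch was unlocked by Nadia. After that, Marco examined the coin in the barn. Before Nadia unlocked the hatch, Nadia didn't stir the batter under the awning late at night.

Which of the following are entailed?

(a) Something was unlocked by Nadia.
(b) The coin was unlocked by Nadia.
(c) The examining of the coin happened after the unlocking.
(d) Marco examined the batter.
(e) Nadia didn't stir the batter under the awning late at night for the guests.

(a) Entailed — generalizing the patient leaves a sub-description the original still satisfies.
(b) Not entailed — Nadia unlocked the hatch, not the coin; the coin belongs to the examining event.
(c) Entailed — the narrative places the unlocking before the examining.
(d) Not entailed — Marco examined the coin, not the batter; the batter belongs to the stirring event.
(e) Entailed — under negation, adding a further restriction is entailed: if no such stirring event occurred, none occurred for the guests either.

(a), (c), (e)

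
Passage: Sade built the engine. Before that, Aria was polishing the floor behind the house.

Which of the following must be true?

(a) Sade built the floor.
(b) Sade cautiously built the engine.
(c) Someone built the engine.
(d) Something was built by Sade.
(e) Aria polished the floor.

(a) Not entailed — Sade built the engine, not the floor; the floor belongs to the polishing event.
(b) Not entailed — 'cautiously' adds information not in the original event.
(c) Entailed — the original entails any weakening of itself; this just generalizes the agent.
(d) Entailed — the original entails any weakening of itself; this just generalizes the patient.
(e) Entailed — 'polish' is an activity; 'was polishing' entails that some polishing happened, so 'polished' holds.

(c), (d), (e)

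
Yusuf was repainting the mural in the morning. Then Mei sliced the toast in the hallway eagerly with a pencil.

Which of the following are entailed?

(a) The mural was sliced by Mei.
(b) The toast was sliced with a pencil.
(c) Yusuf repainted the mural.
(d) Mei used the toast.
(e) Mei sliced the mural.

(b)

(a) Not entailed — Mei sliced the toast, not the mural; the mural belongs to the repainting event.
(b) Entailed — the original entails any weakening of itself; this just drops 'eagerly', 'in the hallway' and generalizes the agent.
(c) Not entailed — 'was repainting' is progressive on an accomplishment; it does not entail the completed 'repainted'.
(d) Not entailed — the toast is the patient, not an instrument — Mei used a pencil.
(e) Not entailed — Mei sliced the toast, not the mural; the mural belongs to the repainting event.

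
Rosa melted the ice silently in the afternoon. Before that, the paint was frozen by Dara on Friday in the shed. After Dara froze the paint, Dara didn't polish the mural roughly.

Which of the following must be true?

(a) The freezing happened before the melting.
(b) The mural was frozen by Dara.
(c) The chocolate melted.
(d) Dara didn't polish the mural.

(a) Entailed — the narrative places the freezing before the melting.
(b) Not entailed — Dara froze the paint, not the mural; the mural belongs to the polishing event.
(c) Not entailed — the ice is what melted, not the chocolate.
(d) Not entailed — dropping 'roughly' under negation is not valid — the original leaves open that Dara polished the mural some other way.

(a)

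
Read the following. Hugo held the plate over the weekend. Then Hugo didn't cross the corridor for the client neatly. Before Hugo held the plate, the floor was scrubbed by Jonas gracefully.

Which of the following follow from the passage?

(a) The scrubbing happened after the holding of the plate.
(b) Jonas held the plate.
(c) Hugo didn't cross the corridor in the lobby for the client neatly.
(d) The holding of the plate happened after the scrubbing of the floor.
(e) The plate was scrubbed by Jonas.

(a) Not entailed — the narrative places the scrubbing before the holding, not after.
(b) Not entailed — the passage has Hugo holding the plate, not Jonas.
(c) Entailed — under negation, adding a further restriction is entailed: if no such crossing event occurred, none occurred in the lobby either.
(d) Entailed — the narrative places the scrubbing before the holding.
(e) Not entailed — Jonas scrubbed the floor, not the plate; the plate belongs to the holding event.

(c), (d)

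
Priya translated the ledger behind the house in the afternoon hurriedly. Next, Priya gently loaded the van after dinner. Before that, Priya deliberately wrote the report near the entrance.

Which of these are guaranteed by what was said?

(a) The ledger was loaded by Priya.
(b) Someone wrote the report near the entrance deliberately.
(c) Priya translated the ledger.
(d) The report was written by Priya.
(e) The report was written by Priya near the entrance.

(a) Not entailed — Priya loaded the van, not the ledger; the ledger belongs to the translating event.
(b) Entailed — every conjunct here is already in the original writing event.
(c) Entailed — every conjunct here is already in the original translating event.
(d) Entailed — every conjunct here is already in the original writing event.
(e) Entailed — dropping 'deliberately' leaves a sub-description the original still satisfies.

(b), (c), (d), (e)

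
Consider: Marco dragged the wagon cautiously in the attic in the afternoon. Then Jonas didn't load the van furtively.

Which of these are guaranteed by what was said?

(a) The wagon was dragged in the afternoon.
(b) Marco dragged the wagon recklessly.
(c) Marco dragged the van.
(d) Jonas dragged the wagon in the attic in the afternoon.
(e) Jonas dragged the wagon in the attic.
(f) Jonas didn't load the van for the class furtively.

(a), (f)

(a) Entailed — this follows by dropping conjuncts from the dragging event's description.
(b) Not entailed — 'recklessly' adds a manner not in (and inconsistent with) the original.
(c) Not entailed — Marco dragged the wagon, not the van; the van belongs to the loading event.
(d) Not entailed — the passage has Marco dragging the wagon, not Jonas.
(e) Not entailed — the passage has Marco dragging the wagon, not Jonas.
(f) Entailed — under negation, adding a further restriction is entailed: if no such loading event occurred, none occurred for the class either.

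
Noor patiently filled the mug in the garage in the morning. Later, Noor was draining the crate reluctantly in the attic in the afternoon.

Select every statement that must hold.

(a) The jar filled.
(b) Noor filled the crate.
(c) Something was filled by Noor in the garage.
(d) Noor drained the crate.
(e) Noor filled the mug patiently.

(a) Not entailed — the mug is what filled, not the jar.
(b) Not entailed — Noor filled the mug, not the crate; the crate belongs to the draining event.
(c) Entailed — dropping 'in the morning', 'patiently' and generalizing the patient leaves a sub-description the original still satisfies.
(d) Not entailed — 'was draining' is progressive on an accomplishment; it does not entail the completed 'drained'.
(e) Entailed — dropping 'in the morning', 'in the garage' leaves a sub-description the original still satisfies.

(c), (e)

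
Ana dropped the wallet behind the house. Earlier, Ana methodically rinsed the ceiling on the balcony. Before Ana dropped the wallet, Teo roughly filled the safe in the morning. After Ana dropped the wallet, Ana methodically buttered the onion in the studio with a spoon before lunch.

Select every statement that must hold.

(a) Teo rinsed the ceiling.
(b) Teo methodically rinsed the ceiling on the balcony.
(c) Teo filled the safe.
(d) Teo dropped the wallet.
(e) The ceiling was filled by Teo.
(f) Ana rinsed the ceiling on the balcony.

(c), (f)

(a) Not entailed — the passage has Ana rinsing the ceiling, not Teo.
(b) Not entailed — the passage has Ana rinsing the ceiling, not Teo.
(c) Entailed — the original entails any weakening of itself; this just drops 'in the morning', 'roughly'.
(d) Not entailed — the passage has Ana dropping the wallet, not Teo.
(e) Not entailed — Teo filled the safe, not the ceiling; the ceiling belongs to the rinsing event.
(f) Entailed — dropping 'methodically' leaves a sub-description the original still satisfies.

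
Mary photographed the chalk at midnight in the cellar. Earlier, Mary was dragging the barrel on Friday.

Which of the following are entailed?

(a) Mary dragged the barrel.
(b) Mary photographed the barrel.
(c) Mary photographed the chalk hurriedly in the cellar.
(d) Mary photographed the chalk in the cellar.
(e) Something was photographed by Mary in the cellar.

(a), (d), (e)

(a) Entailed — 'drag' is an activity; 'was dragging' entails that some dragging happened, so 'dragged' holds.
(b) Not entailed — Mary photographed the chalk, not the barrel; the barrel belongs to the dragging event.
(c) Not entailed — 'hurriedly' adds information not in the original event.
(d) Entailed — dropping 'at midnight' leaves a sub-description the original still satisfies.
(e) Entailed — dropping 'at midnight' and generalizing the patient leaves a sub-description the original still satisfies.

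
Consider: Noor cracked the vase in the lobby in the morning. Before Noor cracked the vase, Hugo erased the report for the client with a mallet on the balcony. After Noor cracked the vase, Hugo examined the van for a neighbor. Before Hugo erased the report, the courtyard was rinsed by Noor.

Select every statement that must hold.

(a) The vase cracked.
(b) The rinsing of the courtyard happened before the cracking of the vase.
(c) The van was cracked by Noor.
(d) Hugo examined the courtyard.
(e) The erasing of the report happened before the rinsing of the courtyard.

(a) Entailed — 'Noor cracked the vase' is causative; it entails the inchoative 'the vase cracked'.
(b) Entailed — the narrative places the rinsing before the cracking.
(c) Not entailed — Noor cracked the vase, not the van; the van belongs to the examining event.
(d) Not entailed — Hugo examined the van, not the courtyard; the courtyard belongs to the rinsing event.
(e) Not entailed — the narrative places the rinsing before the erasing, not after.

(a), (b)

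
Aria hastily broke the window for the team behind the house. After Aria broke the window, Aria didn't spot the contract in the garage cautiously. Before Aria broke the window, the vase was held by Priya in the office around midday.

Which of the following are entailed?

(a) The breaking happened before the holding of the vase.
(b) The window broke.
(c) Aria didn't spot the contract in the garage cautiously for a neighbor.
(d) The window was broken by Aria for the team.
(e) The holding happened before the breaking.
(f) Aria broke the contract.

(b), (c), (d), (e)

(a) Not entailed — the narrative places the holding before the breaking, not after.
(b) Entailed — 'Aria broke the window' is causative; it entails the inchoative 'the window broke'.
(c) Entailed — under negation, adding a further restriction is entailed: if no such spotting event occurred, none occurred for a neighbor either.
(d) Entailed — every conjunct here is already in the original breaking event.
(e) Entailed — the narrative places the holding before the breaking.
(f) Not entailed — Aria broke the window, not the contract; the contract belongs to the spotting event.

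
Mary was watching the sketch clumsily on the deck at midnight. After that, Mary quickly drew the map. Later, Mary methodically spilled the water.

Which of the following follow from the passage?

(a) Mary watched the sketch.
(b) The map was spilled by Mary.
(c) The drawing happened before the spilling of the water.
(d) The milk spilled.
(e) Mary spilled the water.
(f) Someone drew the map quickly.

(a) Entailed — 'watch' is an activity; 'was watching' entails that some watching happened, so 'watched' holds.
(b) Not entailed — Mary spilled the water, not the map; the map belongs to the drawing event.
(c) Entailed — the narrative places the drawing before the spilling.
(d) Not entailed — the water is what spilled, not the milk.
(e) Entailed — dropping 'methodically' leaves a sub-description the original still satisfies.
(f) Entailed — the original entails any weakening of itself; this just generalizes the agent.

(a), (c), (e), (f)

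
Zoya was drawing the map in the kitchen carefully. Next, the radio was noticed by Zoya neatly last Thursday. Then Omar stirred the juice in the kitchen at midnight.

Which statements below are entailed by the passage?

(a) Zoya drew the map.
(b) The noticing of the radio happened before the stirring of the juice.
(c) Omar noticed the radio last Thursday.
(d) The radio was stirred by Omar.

(a) Not entailed — 'was drawing' is progressive on an accomplishment; it does not entail the completed 'drew'.
(b) Entailed — the narrative places the noticing before the stirring.
(c) Not entailed — the passage has Zoya noticing the radio, not Omar.
(d) Not entailed — Omar stirred the juice, not the radio; the radio belongs to the noticing event.

(b)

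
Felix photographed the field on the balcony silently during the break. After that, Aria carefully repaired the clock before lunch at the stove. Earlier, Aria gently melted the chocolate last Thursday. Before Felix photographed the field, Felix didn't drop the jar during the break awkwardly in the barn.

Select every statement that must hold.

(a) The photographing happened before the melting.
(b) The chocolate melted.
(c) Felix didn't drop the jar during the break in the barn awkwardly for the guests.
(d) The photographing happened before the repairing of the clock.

(b), (c), (d)

(a) Not entailed — the narrative doesn't order the photographing relative to the melting.
(b) Entailed — 'Aria melted the chocolate' is causative; it entails the inchoative 'the chocolate melted'.
(c) Entailed — under negation, adding a further restriction is entailed: if no such dropping event occurred, none occurred for the guests either.
(d) Entailed — the narrative places the photographing before the repairing.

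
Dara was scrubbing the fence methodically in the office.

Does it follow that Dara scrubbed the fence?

'scrub' is atelic; if Dara was scrubbing the fence, then Dara scrubbed the fence (for some time).

yes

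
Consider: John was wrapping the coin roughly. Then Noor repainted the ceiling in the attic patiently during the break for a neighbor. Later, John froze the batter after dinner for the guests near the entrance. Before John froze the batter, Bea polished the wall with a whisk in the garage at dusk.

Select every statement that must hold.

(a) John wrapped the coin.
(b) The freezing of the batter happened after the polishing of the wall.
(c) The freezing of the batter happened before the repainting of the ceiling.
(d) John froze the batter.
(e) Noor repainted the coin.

(b), (d)

(a) Not entailed — 'was wrapping' is progressive on an accomplishment; it does not entail the completed 'wrapped'.
(b) Entailed — the narrative places the polishing before the freezing.
(c) Not entailed — the narrative places the repainting before the freezing, not after.
(d) Entailed — dropping 'after dinner', 'for the guests', 'near the entrance' leaves a sub-description the original still satisfies.
(e) Not entailed — Noor repainted the ceiling, not the coin; the coin belongs to the wrapping event.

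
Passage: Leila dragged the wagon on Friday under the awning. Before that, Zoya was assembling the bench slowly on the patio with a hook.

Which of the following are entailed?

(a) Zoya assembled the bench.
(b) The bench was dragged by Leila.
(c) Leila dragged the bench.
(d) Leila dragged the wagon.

(d)

(a) Not entailed — 'was assembling' is progressive on an accomplishment; it does not entail the completed 'assembled'.
(b) Not entailed — Leila dragged the wagon, not the bench; the bench belongs to the assembling event.
(c) Not entailed — Leila dragged the wagon, not the bench; the bench belongs to the assembling event.
(d) Entailed — this follows by dropping conjuncts from the dragging event's description.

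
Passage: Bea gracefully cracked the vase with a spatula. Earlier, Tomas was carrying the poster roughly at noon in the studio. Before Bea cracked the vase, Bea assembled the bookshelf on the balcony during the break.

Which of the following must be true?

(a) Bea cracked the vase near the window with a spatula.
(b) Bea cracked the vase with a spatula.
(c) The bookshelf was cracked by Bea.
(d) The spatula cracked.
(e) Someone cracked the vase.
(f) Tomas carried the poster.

(b), (e), (f)

(a) Not entailed — 'near the window' adds information not in the original event.
(b) Entailed — dropping 'gracefully' leaves a sub-description the original still satisfies.
(c) Not entailed — Bea cracked the vase, not the bookshelf; the bookshelf belongs to the assembling event.
(d) Not entailed — the vase is what cracked, not the spatula.
(e) Entailed — dropping 'gracefully', 'with a spatula' and generalizing the agent leaves a sub-description the original still satisfies.
(f) Entailed — 'carry' is an activity; 'was carrying' entails that some carrying happened, so 'carried' holds.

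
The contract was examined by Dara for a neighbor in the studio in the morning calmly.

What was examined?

the contract

'the contract' marks the patient of the examining event.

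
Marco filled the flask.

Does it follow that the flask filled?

'Marco filled the flask' is the causative; it entails the inchoative 'the flask filled'.

yes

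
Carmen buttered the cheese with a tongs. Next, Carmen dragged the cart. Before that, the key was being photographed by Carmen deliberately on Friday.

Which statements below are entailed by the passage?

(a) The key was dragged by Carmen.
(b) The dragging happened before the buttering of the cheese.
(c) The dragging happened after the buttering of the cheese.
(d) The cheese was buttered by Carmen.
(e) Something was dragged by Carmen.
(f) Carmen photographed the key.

(c), (d), (e)

(a) Not entailed — Carmen dragged the cart, not the key; the key belongs to the photographing event.
(b) Not entailed — the narrative places the buttering before the dragging, not after.
(c) Entailed — the narrative places the buttering before the dragging.
(d) Entailed — this follows by dropping conjuncts from the buttering event's description.
(e) Entailed — this follows by dropping conjuncts from the dragging event's description.
(f) Not entailed — 'was photographing' is progressive on an accomplishment; it does not entail the completed 'photographed'.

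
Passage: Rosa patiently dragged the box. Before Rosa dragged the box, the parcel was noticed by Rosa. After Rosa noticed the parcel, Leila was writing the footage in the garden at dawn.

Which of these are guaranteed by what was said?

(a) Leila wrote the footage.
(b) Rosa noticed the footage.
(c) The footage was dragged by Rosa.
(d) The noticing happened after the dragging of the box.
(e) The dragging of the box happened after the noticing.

(e)

(a) Not entailed — 'was writing' is progressive on an accomplishment; it does not entail the completed 'wrote'.
(b) Not entailed — Rosa noticed the parcel, not the footage; the footage belongs to the writing event.
(c) Not entailed — Rosa dragged the box, not the footage; the footage belongs to the writing event.
(d) Not entailed — the narrative places the noticing before the dragging, not after.
(e) Entailed — the narrative places the noticing before the dragging.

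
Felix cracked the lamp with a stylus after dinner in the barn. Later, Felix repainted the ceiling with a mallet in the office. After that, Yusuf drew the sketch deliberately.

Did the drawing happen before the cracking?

The narrative orders the cracking before the drawing.

no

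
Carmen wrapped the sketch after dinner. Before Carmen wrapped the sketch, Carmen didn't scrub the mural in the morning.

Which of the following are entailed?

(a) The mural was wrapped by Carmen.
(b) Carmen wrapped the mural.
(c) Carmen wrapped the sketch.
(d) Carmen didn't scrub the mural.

(c)

(a) Not entailed — Carmen wrapped the sketch, not the mural; the mural belongs to the scrubbing event.
(b) Not entailed — Carmen wrapped the sketch, not the mural; the mural belongs to the scrubbing event.
(c) Entailed — every conjunct here is already in the original wrapping event.
(d) Not entailed — dropping 'in the morning' under negation is not valid — the original leaves open that Carmen scrubbed the mural some other way.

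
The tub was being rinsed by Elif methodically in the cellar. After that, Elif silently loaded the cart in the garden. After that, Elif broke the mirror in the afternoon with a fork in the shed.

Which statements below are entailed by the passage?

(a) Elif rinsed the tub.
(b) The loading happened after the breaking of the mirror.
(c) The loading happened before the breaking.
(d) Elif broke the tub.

(a) Entailed — 'rinse' is an activity; 'was rinsing' entails that some rinsing happened, so 'rinsed' holds.
(b) Not entailed — the narrative places the loading before the breaking, not after.
(c) Entailed — the narrative places the loading before the breaking.
(d) Not entailed — Elif broke the mirror, not the tub; the tub belongs to the rinsing event.

(a), (c)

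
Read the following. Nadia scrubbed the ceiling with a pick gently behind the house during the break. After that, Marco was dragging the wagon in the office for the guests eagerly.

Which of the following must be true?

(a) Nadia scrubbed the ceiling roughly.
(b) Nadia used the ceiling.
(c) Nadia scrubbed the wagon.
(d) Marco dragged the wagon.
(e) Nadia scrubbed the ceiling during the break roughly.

(a) Not entailed — 'roughly' adds a manner not in (and inconsistent with) the original.
(b) Not entailed — the ceiling is the patient, not an instrument — Nadia used a pick.
(c) Not entailed — Nadia scrubbed the ceiling, not the wagon; the wagon belongs to the dragging event.
(d) Entailed — 'drag' is an activity; 'was dragging' entails that some dragging happened, so 'dragged' holds.
(e) Not entailed — 'roughly' adds a manner not in (and inconsistent with) the original.

(d)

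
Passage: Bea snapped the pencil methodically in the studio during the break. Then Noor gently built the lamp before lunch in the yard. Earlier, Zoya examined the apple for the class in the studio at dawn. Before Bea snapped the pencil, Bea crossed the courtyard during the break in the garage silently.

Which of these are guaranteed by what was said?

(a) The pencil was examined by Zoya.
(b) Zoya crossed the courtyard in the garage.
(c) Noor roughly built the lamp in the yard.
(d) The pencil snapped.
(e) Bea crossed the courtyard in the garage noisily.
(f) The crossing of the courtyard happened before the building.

(a) Not entailed — Zoya examined the apple, not the pencil; the pencil belongs to the snapping event.
(b) Not entailed — the passage has Bea crossing the courtyard, not Zoya.
(c) Not entailed — 'roughly' adds a manner not in (and inconsistent with) the original.
(d) Entailed — 'Bea snapped the pencil' is causative; it entails the inchoative 'the pencil snapped'.
(e) Not entailed — 'noisily' adds a manner not in (and inconsistent with) the original.
(f) Entailed — the narrative places the crossing before the building.

(d), (f)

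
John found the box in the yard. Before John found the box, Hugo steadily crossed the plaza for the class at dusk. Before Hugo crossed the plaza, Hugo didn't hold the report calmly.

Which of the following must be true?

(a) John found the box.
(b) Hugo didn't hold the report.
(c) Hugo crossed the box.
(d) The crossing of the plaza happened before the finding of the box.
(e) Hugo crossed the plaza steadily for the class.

(a), (d), (e)

(a) Entailed — the original entails any weakening of itself; this just drops 'in the yard'.
(b) Not entailed — dropping 'calmly' under negation is not valid — the original leaves open that Hugo held the report some other way.
(c) Not entailed — Hugo crossed the plaza, not the box; the box belongs to the finding event.
(d) Entailed — the narrative places the crossing before the finding.
(e) Entailed — every conjunct here is already in the original crossing event.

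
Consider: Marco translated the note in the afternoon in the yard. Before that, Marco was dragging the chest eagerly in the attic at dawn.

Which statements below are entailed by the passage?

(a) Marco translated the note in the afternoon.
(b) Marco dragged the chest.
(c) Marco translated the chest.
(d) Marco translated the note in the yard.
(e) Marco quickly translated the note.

(a), (b), (d)

(a) Entailed — this follows by dropping conjuncts from the translating event's description.
(b) Entailed — 'drag' is an activity; 'was dragging' entails that some dragging happened, so 'dragged' holds.
(c) Not entailed — Marco translated the note, not the chest; the chest belongs to the dragging event.
(d) Entailed — the original entails any weakening of itself; this just drops 'in the afternoon'.
(e) Not entailed — 'quickly' adds information not in the original event.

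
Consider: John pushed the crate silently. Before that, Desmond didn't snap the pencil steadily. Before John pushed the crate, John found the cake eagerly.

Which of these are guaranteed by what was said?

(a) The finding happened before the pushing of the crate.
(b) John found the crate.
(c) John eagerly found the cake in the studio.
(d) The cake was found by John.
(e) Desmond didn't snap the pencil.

(a), (d)

(a) Entailed — the narrative places the finding before the pushing.
(b) Not entailed — John found the cake, not the crate; the crate belongs to the pushing event.
(c) Not entailed — 'in the studio' adds information not in the original event.
(d) Entailed — this follows by dropping conjuncts from the finding event's description.
(e) Not entailed — dropping 'steadily' under negation is not valid — the original leaves open that Desmond snapped the pencil some other way.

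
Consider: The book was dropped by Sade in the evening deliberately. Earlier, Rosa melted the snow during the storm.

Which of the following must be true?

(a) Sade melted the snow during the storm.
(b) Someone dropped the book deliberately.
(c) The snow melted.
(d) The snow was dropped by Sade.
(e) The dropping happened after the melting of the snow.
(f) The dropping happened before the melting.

(a) Not entailed — the passage has Rosa melting the snow, not Sade.
(b) Entailed — dropping 'in the evening' and generalizing the agent leaves a sub-description the original still satisfies.
(c) Entailed — 'Rosa melted the snow' is causative; it entails the inchoative 'the snow melted'.
(d) Not entailed — Sade dropped the book, not the snow; the snow belongs to the melting event.
(e) Entailed — the narrative places the melting before the dropping.
(f) Not entailed — the narrative places the melting before the dropping, not after.

(b), (c), (e)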